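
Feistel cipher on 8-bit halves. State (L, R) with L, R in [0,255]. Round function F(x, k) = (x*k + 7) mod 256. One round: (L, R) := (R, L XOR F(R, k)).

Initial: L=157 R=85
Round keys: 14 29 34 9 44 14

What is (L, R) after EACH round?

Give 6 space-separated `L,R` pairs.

Answer: 85,48 48,34 34,187 187,184 184,28 28,55

Derivation:
Round 1 (k=14): L=85 R=48
Round 2 (k=29): L=48 R=34
Round 3 (k=34): L=34 R=187
Round 4 (k=9): L=187 R=184
Round 5 (k=44): L=184 R=28
Round 6 (k=14): L=28 R=55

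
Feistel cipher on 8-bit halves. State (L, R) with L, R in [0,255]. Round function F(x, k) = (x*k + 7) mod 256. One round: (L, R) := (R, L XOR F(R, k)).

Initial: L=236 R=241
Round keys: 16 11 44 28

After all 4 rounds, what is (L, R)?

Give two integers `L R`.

Round 1 (k=16): L=241 R=251
Round 2 (k=11): L=251 R=33
Round 3 (k=44): L=33 R=72
Round 4 (k=28): L=72 R=198

Answer: 72 198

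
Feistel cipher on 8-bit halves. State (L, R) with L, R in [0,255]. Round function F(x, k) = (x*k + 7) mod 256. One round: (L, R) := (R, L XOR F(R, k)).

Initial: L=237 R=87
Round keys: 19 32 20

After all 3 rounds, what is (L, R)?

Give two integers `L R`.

Round 1 (k=19): L=87 R=145
Round 2 (k=32): L=145 R=112
Round 3 (k=20): L=112 R=86

Answer: 112 86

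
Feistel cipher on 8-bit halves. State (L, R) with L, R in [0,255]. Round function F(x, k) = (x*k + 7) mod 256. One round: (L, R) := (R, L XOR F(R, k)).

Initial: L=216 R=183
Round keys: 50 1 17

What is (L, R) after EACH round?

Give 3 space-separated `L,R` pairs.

Round 1 (k=50): L=183 R=29
Round 2 (k=1): L=29 R=147
Round 3 (k=17): L=147 R=215

Answer: 183,29 29,147 147,215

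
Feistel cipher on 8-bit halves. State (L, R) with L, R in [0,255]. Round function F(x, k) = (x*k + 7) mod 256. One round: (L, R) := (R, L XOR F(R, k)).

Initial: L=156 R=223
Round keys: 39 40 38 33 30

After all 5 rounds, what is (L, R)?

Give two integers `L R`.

Answer: 138 248

Derivation:
Round 1 (k=39): L=223 R=156
Round 2 (k=40): L=156 R=184
Round 3 (k=38): L=184 R=203
Round 4 (k=33): L=203 R=138
Round 5 (k=30): L=138 R=248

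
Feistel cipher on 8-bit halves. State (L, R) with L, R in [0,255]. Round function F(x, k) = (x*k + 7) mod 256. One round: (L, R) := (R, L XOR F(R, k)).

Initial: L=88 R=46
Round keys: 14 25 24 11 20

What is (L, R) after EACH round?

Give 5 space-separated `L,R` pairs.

Answer: 46,211 211,140 140,244 244,15 15,199

Derivation:
Round 1 (k=14): L=46 R=211
Round 2 (k=25): L=211 R=140
Round 3 (k=24): L=140 R=244
Round 4 (k=11): L=244 R=15
Round 5 (k=20): L=15 R=199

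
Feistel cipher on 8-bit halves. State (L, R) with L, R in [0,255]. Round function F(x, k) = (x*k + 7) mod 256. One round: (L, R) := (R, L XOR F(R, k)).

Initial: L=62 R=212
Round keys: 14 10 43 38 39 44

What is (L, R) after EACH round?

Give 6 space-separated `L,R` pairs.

Round 1 (k=14): L=212 R=161
Round 2 (k=10): L=161 R=133
Round 3 (k=43): L=133 R=255
Round 4 (k=38): L=255 R=100
Round 5 (k=39): L=100 R=188
Round 6 (k=44): L=188 R=51

Answer: 212,161 161,133 133,255 255,100 100,188 188,51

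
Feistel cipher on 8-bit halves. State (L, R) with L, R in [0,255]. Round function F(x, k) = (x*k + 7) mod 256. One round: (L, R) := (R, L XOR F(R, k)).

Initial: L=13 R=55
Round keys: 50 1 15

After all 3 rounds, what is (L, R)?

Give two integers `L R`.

Round 1 (k=50): L=55 R=200
Round 2 (k=1): L=200 R=248
Round 3 (k=15): L=248 R=71

Answer: 248 71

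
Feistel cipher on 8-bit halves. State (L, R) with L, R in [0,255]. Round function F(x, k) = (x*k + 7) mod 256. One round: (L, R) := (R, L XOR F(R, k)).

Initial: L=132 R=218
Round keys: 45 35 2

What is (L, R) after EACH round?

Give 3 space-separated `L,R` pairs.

Answer: 218,221 221,228 228,18

Derivation:
Round 1 (k=45): L=218 R=221
Round 2 (k=35): L=221 R=228
Round 3 (k=2): L=228 R=18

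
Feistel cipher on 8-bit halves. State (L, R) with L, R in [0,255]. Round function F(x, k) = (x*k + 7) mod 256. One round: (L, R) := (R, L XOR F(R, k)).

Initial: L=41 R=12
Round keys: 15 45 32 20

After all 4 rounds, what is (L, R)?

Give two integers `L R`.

Answer: 53 150

Derivation:
Round 1 (k=15): L=12 R=146
Round 2 (k=45): L=146 R=189
Round 3 (k=32): L=189 R=53
Round 4 (k=20): L=53 R=150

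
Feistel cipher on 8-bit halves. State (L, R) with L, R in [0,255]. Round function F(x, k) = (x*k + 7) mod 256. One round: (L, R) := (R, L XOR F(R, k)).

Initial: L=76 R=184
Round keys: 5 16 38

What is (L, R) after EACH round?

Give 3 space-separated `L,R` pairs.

Round 1 (k=5): L=184 R=211
Round 2 (k=16): L=211 R=143
Round 3 (k=38): L=143 R=146

Answer: 184,211 211,143 143,146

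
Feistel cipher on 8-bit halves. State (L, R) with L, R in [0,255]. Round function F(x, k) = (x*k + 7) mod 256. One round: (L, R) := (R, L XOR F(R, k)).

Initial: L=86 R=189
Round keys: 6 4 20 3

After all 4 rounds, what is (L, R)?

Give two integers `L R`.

Answer: 188 21

Derivation:
Round 1 (k=6): L=189 R=35
Round 2 (k=4): L=35 R=46
Round 3 (k=20): L=46 R=188
Round 4 (k=3): L=188 R=21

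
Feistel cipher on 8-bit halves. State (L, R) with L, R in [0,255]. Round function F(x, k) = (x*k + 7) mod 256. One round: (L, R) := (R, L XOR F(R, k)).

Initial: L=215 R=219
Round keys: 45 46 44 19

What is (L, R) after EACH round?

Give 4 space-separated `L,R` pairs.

Round 1 (k=45): L=219 R=81
Round 2 (k=46): L=81 R=78
Round 3 (k=44): L=78 R=62
Round 4 (k=19): L=62 R=239

Answer: 219,81 81,78 78,62 62,239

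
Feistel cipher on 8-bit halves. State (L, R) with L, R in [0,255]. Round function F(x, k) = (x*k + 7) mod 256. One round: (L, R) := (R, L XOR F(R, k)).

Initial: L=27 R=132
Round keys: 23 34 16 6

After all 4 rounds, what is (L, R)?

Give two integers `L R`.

Round 1 (k=23): L=132 R=248
Round 2 (k=34): L=248 R=115
Round 3 (k=16): L=115 R=207
Round 4 (k=6): L=207 R=146

Answer: 207 146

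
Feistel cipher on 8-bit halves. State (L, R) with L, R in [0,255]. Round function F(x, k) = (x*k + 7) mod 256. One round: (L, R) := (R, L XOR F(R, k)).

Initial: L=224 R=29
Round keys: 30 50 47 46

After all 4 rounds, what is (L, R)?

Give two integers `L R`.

Round 1 (k=30): L=29 R=141
Round 2 (k=50): L=141 R=140
Round 3 (k=47): L=140 R=54
Round 4 (k=46): L=54 R=55

Answer: 54 55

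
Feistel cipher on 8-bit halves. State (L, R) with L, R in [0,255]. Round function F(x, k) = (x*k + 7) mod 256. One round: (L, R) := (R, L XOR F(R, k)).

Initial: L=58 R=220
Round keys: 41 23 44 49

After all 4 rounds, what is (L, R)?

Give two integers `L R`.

Answer: 134 151

Derivation:
Round 1 (k=41): L=220 R=121
Round 2 (k=23): L=121 R=58
Round 3 (k=44): L=58 R=134
Round 4 (k=49): L=134 R=151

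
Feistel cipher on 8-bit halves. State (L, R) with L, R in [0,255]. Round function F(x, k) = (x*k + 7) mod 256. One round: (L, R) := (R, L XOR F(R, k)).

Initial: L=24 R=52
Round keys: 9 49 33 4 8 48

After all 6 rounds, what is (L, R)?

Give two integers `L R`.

Round 1 (k=9): L=52 R=195
Round 2 (k=49): L=195 R=110
Round 3 (k=33): L=110 R=246
Round 4 (k=4): L=246 R=177
Round 5 (k=8): L=177 R=121
Round 6 (k=48): L=121 R=6

Answer: 121 6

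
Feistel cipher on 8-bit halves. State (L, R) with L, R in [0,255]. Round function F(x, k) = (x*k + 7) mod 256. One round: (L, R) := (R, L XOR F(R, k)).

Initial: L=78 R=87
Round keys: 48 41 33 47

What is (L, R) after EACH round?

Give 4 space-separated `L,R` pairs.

Round 1 (k=48): L=87 R=25
Round 2 (k=41): L=25 R=95
Round 3 (k=33): L=95 R=95
Round 4 (k=47): L=95 R=39

Answer: 87,25 25,95 95,95 95,39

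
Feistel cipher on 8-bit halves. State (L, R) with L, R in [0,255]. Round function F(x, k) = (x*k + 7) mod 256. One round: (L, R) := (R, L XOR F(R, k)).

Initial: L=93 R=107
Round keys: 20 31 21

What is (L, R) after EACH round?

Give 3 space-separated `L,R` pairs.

Round 1 (k=20): L=107 R=62
Round 2 (k=31): L=62 R=226
Round 3 (k=21): L=226 R=175

Answer: 107,62 62,226 226,175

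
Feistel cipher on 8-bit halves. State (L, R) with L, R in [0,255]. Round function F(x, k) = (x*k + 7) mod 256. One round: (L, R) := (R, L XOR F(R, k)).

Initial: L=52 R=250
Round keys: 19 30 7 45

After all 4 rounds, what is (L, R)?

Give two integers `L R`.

Answer: 65 107

Derivation:
Round 1 (k=19): L=250 R=161
Round 2 (k=30): L=161 R=31
Round 3 (k=7): L=31 R=65
Round 4 (k=45): L=65 R=107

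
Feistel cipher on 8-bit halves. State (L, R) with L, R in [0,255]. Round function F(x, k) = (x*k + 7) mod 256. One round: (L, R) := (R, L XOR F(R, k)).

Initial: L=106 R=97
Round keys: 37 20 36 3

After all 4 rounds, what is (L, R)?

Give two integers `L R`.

Answer: 89 140

Derivation:
Round 1 (k=37): L=97 R=102
Round 2 (k=20): L=102 R=158
Round 3 (k=36): L=158 R=89
Round 4 (k=3): L=89 R=140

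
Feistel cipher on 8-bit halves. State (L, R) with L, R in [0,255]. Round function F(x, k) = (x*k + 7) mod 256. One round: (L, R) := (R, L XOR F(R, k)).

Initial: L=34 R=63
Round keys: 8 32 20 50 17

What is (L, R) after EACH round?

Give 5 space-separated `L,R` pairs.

Round 1 (k=8): L=63 R=221
Round 2 (k=32): L=221 R=152
Round 3 (k=20): L=152 R=58
Round 4 (k=50): L=58 R=195
Round 5 (k=17): L=195 R=192

Answer: 63,221 221,152 152,58 58,195 195,192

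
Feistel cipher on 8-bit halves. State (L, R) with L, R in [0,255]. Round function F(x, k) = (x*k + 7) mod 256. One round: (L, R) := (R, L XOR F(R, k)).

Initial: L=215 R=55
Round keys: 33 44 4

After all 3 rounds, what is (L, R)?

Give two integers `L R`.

Answer: 164 94

Derivation:
Round 1 (k=33): L=55 R=201
Round 2 (k=44): L=201 R=164
Round 3 (k=4): L=164 R=94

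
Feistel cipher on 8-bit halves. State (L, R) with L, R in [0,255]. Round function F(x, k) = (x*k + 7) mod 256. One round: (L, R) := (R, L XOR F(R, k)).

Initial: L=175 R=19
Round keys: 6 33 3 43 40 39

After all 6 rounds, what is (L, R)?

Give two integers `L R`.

Round 1 (k=6): L=19 R=214
Round 2 (k=33): L=214 R=142
Round 3 (k=3): L=142 R=103
Round 4 (k=43): L=103 R=218
Round 5 (k=40): L=218 R=112
Round 6 (k=39): L=112 R=205

Answer: 112 205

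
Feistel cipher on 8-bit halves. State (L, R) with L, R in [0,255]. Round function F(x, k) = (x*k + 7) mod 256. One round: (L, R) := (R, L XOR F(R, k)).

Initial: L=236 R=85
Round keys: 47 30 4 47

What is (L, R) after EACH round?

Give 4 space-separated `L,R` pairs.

Answer: 85,78 78,126 126,177 177,248

Derivation:
Round 1 (k=47): L=85 R=78
Round 2 (k=30): L=78 R=126
Round 3 (k=4): L=126 R=177
Round 4 (k=47): L=177 R=248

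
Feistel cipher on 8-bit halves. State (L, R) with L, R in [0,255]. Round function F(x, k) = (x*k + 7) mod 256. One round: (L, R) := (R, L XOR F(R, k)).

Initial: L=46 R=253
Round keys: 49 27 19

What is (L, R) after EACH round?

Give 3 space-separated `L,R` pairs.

Round 1 (k=49): L=253 R=90
Round 2 (k=27): L=90 R=120
Round 3 (k=19): L=120 R=181

Answer: 253,90 90,120 120,181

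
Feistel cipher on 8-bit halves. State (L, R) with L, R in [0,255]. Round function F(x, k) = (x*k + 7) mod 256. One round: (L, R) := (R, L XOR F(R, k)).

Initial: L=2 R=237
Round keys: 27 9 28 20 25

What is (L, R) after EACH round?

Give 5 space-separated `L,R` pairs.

Round 1 (k=27): L=237 R=4
Round 2 (k=9): L=4 R=198
Round 3 (k=28): L=198 R=171
Round 4 (k=20): L=171 R=165
Round 5 (k=25): L=165 R=143

Answer: 237,4 4,198 198,171 171,165 165,143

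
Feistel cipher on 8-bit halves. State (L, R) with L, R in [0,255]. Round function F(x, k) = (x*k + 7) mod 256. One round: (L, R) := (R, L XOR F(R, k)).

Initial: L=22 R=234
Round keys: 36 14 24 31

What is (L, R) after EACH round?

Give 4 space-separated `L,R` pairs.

Answer: 234,249 249,79 79,150 150,126

Derivation:
Round 1 (k=36): L=234 R=249
Round 2 (k=14): L=249 R=79
Round 3 (k=24): L=79 R=150
Round 4 (k=31): L=150 R=126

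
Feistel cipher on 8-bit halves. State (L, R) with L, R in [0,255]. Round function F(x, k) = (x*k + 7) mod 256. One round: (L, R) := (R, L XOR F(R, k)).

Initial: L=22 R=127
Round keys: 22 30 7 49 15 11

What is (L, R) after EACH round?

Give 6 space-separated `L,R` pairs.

Round 1 (k=22): L=127 R=231
Round 2 (k=30): L=231 R=102
Round 3 (k=7): L=102 R=54
Round 4 (k=49): L=54 R=59
Round 5 (k=15): L=59 R=74
Round 6 (k=11): L=74 R=14

Answer: 127,231 231,102 102,54 54,59 59,74 74,14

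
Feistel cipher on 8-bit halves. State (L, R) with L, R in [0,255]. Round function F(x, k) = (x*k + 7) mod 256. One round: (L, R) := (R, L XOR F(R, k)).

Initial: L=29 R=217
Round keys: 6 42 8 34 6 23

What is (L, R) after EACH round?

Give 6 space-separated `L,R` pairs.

Answer: 217,0 0,222 222,247 247,11 11,190 190,18

Derivation:
Round 1 (k=6): L=217 R=0
Round 2 (k=42): L=0 R=222
Round 3 (k=8): L=222 R=247
Round 4 (k=34): L=247 R=11
Round 5 (k=6): L=11 R=190
Round 6 (k=23): L=190 R=18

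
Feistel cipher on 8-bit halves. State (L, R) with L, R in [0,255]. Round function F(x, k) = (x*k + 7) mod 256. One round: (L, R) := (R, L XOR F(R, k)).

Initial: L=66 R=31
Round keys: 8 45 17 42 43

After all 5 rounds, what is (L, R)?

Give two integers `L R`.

Round 1 (k=8): L=31 R=189
Round 2 (k=45): L=189 R=95
Round 3 (k=17): L=95 R=235
Round 4 (k=42): L=235 R=202
Round 5 (k=43): L=202 R=30

Answer: 202 30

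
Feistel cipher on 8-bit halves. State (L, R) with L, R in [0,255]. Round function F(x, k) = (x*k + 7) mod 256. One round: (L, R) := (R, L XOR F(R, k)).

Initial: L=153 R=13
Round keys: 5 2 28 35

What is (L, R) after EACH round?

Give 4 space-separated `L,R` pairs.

Answer: 13,209 209,164 164,38 38,157

Derivation:
Round 1 (k=5): L=13 R=209
Round 2 (k=2): L=209 R=164
Round 3 (k=28): L=164 R=38
Round 4 (k=35): L=38 R=157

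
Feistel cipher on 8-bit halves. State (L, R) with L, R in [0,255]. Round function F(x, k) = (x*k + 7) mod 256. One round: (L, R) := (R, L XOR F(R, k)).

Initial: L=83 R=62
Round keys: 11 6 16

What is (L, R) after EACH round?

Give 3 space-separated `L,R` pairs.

Answer: 62,226 226,109 109,53

Derivation:
Round 1 (k=11): L=62 R=226
Round 2 (k=6): L=226 R=109
Round 3 (k=16): L=109 R=53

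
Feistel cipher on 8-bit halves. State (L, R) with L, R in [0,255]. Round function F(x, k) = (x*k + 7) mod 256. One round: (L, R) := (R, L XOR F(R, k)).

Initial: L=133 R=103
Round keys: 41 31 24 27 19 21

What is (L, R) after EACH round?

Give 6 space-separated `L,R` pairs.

Answer: 103,3 3,3 3,76 76,8 8,211 211,94

Derivation:
Round 1 (k=41): L=103 R=3
Round 2 (k=31): L=3 R=3
Round 3 (k=24): L=3 R=76
Round 4 (k=27): L=76 R=8
Round 5 (k=19): L=8 R=211
Round 6 (k=21): L=211 R=94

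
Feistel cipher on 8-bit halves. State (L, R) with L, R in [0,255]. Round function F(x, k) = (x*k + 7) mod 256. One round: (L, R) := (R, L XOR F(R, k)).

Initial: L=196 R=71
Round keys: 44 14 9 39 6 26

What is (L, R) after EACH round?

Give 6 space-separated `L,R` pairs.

Round 1 (k=44): L=71 R=255
Round 2 (k=14): L=255 R=190
Round 3 (k=9): L=190 R=74
Round 4 (k=39): L=74 R=243
Round 5 (k=6): L=243 R=243
Round 6 (k=26): L=243 R=70

Answer: 71,255 255,190 190,74 74,243 243,243 243,70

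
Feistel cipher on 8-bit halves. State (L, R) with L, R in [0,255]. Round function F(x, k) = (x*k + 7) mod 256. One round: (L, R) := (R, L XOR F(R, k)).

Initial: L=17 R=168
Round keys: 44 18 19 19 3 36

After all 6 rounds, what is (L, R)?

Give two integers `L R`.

Round 1 (k=44): L=168 R=246
Round 2 (k=18): L=246 R=251
Round 3 (k=19): L=251 R=94
Round 4 (k=19): L=94 R=250
Round 5 (k=3): L=250 R=171
Round 6 (k=36): L=171 R=233

Answer: 171 233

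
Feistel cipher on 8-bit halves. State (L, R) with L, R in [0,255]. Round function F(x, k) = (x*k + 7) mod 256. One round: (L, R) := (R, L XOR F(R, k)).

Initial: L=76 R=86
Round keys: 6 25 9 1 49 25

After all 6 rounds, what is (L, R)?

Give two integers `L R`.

Answer: 126 18

Derivation:
Round 1 (k=6): L=86 R=71
Round 2 (k=25): L=71 R=160
Round 3 (k=9): L=160 R=224
Round 4 (k=1): L=224 R=71
Round 5 (k=49): L=71 R=126
Round 6 (k=25): L=126 R=18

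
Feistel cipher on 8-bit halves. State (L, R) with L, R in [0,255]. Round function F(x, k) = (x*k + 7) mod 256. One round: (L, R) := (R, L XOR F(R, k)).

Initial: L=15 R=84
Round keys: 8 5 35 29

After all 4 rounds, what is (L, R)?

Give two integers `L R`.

Round 1 (k=8): L=84 R=168
Round 2 (k=5): L=168 R=27
Round 3 (k=35): L=27 R=16
Round 4 (k=29): L=16 R=204

Answer: 16 204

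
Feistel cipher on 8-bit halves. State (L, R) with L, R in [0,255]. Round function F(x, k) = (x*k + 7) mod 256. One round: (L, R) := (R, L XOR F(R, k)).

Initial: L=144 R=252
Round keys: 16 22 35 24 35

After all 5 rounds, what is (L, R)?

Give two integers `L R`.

Answer: 162 100

Derivation:
Round 1 (k=16): L=252 R=87
Round 2 (k=22): L=87 R=125
Round 3 (k=35): L=125 R=73
Round 4 (k=24): L=73 R=162
Round 5 (k=35): L=162 R=100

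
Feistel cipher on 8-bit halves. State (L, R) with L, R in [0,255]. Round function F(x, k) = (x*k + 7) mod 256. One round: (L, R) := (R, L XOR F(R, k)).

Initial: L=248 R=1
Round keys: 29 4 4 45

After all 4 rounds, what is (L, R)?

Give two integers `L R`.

Answer: 3 248

Derivation:
Round 1 (k=29): L=1 R=220
Round 2 (k=4): L=220 R=118
Round 3 (k=4): L=118 R=3
Round 4 (k=45): L=3 R=248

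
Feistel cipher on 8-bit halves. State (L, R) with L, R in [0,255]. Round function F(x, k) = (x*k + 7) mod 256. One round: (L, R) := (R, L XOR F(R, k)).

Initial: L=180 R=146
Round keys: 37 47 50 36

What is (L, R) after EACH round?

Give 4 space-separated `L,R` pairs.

Round 1 (k=37): L=146 R=149
Round 2 (k=47): L=149 R=240
Round 3 (k=50): L=240 R=114
Round 4 (k=36): L=114 R=255

Answer: 146,149 149,240 240,114 114,255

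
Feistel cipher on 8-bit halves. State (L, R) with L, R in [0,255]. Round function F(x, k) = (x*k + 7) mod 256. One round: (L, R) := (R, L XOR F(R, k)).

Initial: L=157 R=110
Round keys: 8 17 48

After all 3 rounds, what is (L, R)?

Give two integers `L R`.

Answer: 255 61

Derivation:
Round 1 (k=8): L=110 R=234
Round 2 (k=17): L=234 R=255
Round 3 (k=48): L=255 R=61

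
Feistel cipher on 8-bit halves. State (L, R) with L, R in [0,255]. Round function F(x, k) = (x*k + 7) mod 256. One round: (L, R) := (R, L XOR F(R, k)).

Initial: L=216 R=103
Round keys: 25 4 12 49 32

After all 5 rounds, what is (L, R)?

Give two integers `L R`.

Answer: 248 238

Derivation:
Round 1 (k=25): L=103 R=206
Round 2 (k=4): L=206 R=88
Round 3 (k=12): L=88 R=233
Round 4 (k=49): L=233 R=248
Round 5 (k=32): L=248 R=238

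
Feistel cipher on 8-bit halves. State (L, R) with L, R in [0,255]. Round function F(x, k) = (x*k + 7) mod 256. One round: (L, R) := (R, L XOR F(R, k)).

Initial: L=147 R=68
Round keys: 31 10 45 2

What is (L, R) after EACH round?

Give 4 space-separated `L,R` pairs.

Round 1 (k=31): L=68 R=208
Round 2 (k=10): L=208 R=99
Round 3 (k=45): L=99 R=190
Round 4 (k=2): L=190 R=224

Answer: 68,208 208,99 99,190 190,224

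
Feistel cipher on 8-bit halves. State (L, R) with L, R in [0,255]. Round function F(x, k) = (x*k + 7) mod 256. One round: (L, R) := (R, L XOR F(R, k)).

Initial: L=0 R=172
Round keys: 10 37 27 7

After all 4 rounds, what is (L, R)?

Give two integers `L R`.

Answer: 62 183

Derivation:
Round 1 (k=10): L=172 R=191
Round 2 (k=37): L=191 R=14
Round 3 (k=27): L=14 R=62
Round 4 (k=7): L=62 R=183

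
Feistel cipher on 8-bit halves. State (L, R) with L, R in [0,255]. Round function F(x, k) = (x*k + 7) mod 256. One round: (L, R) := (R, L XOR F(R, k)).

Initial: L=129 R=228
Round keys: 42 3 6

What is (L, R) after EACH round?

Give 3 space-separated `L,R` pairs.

Answer: 228,238 238,53 53,171

Derivation:
Round 1 (k=42): L=228 R=238
Round 2 (k=3): L=238 R=53
Round 3 (k=6): L=53 R=171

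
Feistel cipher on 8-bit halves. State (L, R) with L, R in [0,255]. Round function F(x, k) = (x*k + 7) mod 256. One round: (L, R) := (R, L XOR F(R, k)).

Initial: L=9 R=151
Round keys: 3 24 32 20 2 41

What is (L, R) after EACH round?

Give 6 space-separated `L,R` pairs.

Round 1 (k=3): L=151 R=197
Round 2 (k=24): L=197 R=232
Round 3 (k=32): L=232 R=194
Round 4 (k=20): L=194 R=199
Round 5 (k=2): L=199 R=87
Round 6 (k=41): L=87 R=49

Answer: 151,197 197,232 232,194 194,199 199,87 87,49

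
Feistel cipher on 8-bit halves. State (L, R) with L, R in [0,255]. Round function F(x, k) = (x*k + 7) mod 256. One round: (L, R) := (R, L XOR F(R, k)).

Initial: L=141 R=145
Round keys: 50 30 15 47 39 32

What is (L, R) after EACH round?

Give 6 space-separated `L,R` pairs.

Answer: 145,212 212,78 78,77 77,100 100,14 14,163

Derivation:
Round 1 (k=50): L=145 R=212
Round 2 (k=30): L=212 R=78
Round 3 (k=15): L=78 R=77
Round 4 (k=47): L=77 R=100
Round 5 (k=39): L=100 R=14
Round 6 (k=32): L=14 R=163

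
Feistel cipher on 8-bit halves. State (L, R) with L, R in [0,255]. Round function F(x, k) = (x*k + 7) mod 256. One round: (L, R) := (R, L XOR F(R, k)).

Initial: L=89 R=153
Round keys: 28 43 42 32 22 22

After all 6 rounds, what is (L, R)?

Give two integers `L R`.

Answer: 28 180

Derivation:
Round 1 (k=28): L=153 R=154
Round 2 (k=43): L=154 R=124
Round 3 (k=42): L=124 R=197
Round 4 (k=32): L=197 R=219
Round 5 (k=22): L=219 R=28
Round 6 (k=22): L=28 R=180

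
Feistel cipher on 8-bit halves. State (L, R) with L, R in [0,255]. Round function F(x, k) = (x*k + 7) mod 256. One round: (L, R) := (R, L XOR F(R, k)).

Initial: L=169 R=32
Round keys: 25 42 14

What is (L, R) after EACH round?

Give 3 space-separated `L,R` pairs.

Round 1 (k=25): L=32 R=142
Round 2 (k=42): L=142 R=115
Round 3 (k=14): L=115 R=223

Answer: 32,142 142,115 115,223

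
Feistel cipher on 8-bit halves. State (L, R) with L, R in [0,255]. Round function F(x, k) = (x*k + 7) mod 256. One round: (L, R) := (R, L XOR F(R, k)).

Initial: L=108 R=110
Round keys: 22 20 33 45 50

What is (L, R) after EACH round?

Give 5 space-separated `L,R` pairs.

Answer: 110,23 23,189 189,115 115,131 131,238

Derivation:
Round 1 (k=22): L=110 R=23
Round 2 (k=20): L=23 R=189
Round 3 (k=33): L=189 R=115
Round 4 (k=45): L=115 R=131
Round 5 (k=50): L=131 R=238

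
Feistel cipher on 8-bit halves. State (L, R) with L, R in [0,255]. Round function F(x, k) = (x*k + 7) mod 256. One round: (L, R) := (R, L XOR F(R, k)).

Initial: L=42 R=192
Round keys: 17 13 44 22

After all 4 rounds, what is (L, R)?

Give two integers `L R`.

Answer: 42 115

Derivation:
Round 1 (k=17): L=192 R=237
Round 2 (k=13): L=237 R=208
Round 3 (k=44): L=208 R=42
Round 4 (k=22): L=42 R=115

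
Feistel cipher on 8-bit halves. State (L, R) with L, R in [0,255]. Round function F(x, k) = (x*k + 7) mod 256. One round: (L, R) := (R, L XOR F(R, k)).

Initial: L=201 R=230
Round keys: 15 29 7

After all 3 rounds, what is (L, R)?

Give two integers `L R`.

Round 1 (k=15): L=230 R=72
Round 2 (k=29): L=72 R=201
Round 3 (k=7): L=201 R=206

Answer: 201 206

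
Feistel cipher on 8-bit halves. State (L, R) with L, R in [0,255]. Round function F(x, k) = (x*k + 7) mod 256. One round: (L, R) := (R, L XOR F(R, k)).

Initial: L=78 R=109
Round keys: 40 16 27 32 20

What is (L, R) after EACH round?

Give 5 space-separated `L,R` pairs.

Round 1 (k=40): L=109 R=65
Round 2 (k=16): L=65 R=122
Round 3 (k=27): L=122 R=164
Round 4 (k=32): L=164 R=253
Round 5 (k=20): L=253 R=111

Answer: 109,65 65,122 122,164 164,253 253,111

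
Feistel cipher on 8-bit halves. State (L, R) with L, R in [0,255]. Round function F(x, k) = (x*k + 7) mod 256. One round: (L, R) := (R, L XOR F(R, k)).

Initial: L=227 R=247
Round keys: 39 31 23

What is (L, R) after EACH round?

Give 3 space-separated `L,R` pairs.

Answer: 247,75 75,235 235,111

Derivation:
Round 1 (k=39): L=247 R=75
Round 2 (k=31): L=75 R=235
Round 3 (k=23): L=235 R=111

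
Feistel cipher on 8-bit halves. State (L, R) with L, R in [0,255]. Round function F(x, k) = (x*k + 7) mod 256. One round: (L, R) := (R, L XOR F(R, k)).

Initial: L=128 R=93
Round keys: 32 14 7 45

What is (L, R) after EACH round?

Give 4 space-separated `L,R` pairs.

Round 1 (k=32): L=93 R=39
Round 2 (k=14): L=39 R=116
Round 3 (k=7): L=116 R=20
Round 4 (k=45): L=20 R=255

Answer: 93,39 39,116 116,20 20,255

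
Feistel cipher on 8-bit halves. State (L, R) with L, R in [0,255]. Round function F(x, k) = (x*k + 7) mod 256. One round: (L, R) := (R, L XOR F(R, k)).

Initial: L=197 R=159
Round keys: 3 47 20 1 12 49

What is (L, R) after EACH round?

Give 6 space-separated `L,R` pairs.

Answer: 159,33 33,137 137,154 154,40 40,125 125,220

Derivation:
Round 1 (k=3): L=159 R=33
Round 2 (k=47): L=33 R=137
Round 3 (k=20): L=137 R=154
Round 4 (k=1): L=154 R=40
Round 5 (k=12): L=40 R=125
Round 6 (k=49): L=125 R=220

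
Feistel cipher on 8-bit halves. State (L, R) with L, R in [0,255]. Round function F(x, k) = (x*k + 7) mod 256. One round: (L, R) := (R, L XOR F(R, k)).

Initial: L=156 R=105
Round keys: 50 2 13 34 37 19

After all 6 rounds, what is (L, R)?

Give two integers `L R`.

Round 1 (k=50): L=105 R=21
Round 2 (k=2): L=21 R=88
Round 3 (k=13): L=88 R=106
Round 4 (k=34): L=106 R=67
Round 5 (k=37): L=67 R=220
Round 6 (k=19): L=220 R=24

Answer: 220 24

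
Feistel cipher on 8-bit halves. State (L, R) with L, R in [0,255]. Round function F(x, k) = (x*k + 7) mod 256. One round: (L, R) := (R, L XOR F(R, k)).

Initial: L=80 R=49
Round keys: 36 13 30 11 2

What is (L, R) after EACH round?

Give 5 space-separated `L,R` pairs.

Answer: 49,187 187,183 183,194 194,234 234,25

Derivation:
Round 1 (k=36): L=49 R=187
Round 2 (k=13): L=187 R=183
Round 3 (k=30): L=183 R=194
Round 4 (k=11): L=194 R=234
Round 5 (k=2): L=234 R=25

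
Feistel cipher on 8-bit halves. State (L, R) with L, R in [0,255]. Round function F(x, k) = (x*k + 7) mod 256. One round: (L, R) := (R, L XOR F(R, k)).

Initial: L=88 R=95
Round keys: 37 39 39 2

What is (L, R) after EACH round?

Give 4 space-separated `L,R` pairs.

Round 1 (k=37): L=95 R=154
Round 2 (k=39): L=154 R=34
Round 3 (k=39): L=34 R=175
Round 4 (k=2): L=175 R=71

Answer: 95,154 154,34 34,175 175,71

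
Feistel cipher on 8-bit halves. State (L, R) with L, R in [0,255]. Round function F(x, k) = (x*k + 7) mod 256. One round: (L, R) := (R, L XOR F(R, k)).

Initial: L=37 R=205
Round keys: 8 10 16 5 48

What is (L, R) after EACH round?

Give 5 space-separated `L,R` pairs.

Answer: 205,74 74,38 38,45 45,206 206,138

Derivation:
Round 1 (k=8): L=205 R=74
Round 2 (k=10): L=74 R=38
Round 3 (k=16): L=38 R=45
Round 4 (k=5): L=45 R=206
Round 5 (k=48): L=206 R=138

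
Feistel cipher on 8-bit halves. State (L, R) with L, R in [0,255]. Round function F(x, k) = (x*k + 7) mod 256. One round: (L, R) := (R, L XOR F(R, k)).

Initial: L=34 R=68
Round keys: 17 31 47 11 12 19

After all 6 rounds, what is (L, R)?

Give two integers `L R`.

Answer: 119 213

Derivation:
Round 1 (k=17): L=68 R=169
Round 2 (k=31): L=169 R=58
Round 3 (k=47): L=58 R=4
Round 4 (k=11): L=4 R=9
Round 5 (k=12): L=9 R=119
Round 6 (k=19): L=119 R=213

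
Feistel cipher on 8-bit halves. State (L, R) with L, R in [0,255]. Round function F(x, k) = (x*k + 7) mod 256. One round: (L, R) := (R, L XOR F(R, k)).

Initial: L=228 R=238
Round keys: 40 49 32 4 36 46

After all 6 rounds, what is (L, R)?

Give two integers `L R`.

Answer: 231 90

Derivation:
Round 1 (k=40): L=238 R=211
Round 2 (k=49): L=211 R=132
Round 3 (k=32): L=132 R=84
Round 4 (k=4): L=84 R=211
Round 5 (k=36): L=211 R=231
Round 6 (k=46): L=231 R=90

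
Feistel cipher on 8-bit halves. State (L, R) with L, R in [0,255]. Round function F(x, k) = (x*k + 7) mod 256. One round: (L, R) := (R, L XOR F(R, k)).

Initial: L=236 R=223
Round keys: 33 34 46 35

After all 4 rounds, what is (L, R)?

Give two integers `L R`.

Round 1 (k=33): L=223 R=42
Round 2 (k=34): L=42 R=68
Round 3 (k=46): L=68 R=21
Round 4 (k=35): L=21 R=162

Answer: 21 162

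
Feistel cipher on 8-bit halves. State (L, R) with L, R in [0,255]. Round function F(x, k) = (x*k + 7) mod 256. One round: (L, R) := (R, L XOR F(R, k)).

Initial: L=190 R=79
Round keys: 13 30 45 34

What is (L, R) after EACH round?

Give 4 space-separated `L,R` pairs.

Round 1 (k=13): L=79 R=180
Round 2 (k=30): L=180 R=80
Round 3 (k=45): L=80 R=163
Round 4 (k=34): L=163 R=253

Answer: 79,180 180,80 80,163 163,253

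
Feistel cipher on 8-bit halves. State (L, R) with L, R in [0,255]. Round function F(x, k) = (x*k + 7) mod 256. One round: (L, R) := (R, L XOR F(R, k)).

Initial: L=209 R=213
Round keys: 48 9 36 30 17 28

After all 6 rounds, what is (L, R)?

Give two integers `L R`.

Round 1 (k=48): L=213 R=38
Round 2 (k=9): L=38 R=136
Round 3 (k=36): L=136 R=1
Round 4 (k=30): L=1 R=173
Round 5 (k=17): L=173 R=133
Round 6 (k=28): L=133 R=62

Answer: 133 62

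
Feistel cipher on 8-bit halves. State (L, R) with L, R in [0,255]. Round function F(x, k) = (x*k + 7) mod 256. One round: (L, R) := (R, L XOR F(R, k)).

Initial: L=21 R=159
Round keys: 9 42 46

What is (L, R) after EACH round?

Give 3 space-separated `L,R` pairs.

Answer: 159,139 139,74 74,216

Derivation:
Round 1 (k=9): L=159 R=139
Round 2 (k=42): L=139 R=74
Round 3 (k=46): L=74 R=216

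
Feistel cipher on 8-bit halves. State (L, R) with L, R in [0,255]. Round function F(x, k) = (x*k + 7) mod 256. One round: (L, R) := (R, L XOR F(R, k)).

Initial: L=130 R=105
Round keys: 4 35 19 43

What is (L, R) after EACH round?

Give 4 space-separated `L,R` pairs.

Answer: 105,41 41,203 203,49 49,137

Derivation:
Round 1 (k=4): L=105 R=41
Round 2 (k=35): L=41 R=203
Round 3 (k=19): L=203 R=49
Round 4 (k=43): L=49 R=137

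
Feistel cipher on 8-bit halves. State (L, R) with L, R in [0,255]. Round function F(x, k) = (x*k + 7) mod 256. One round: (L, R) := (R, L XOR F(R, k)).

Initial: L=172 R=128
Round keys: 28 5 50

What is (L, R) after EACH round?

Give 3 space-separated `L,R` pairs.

Round 1 (k=28): L=128 R=171
Round 2 (k=5): L=171 R=222
Round 3 (k=50): L=222 R=200

Answer: 128,171 171,222 222,200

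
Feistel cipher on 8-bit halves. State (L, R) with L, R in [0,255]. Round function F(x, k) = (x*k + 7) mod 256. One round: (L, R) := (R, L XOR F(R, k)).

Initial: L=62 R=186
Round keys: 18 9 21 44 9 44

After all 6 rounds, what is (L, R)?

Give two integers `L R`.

Answer: 240 78

Derivation:
Round 1 (k=18): L=186 R=37
Round 2 (k=9): L=37 R=238
Round 3 (k=21): L=238 R=168
Round 4 (k=44): L=168 R=9
Round 5 (k=9): L=9 R=240
Round 6 (k=44): L=240 R=78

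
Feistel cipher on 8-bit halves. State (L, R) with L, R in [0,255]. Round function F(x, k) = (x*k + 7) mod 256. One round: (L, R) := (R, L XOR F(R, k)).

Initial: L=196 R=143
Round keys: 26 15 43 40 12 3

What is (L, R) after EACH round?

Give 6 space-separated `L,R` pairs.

Round 1 (k=26): L=143 R=73
Round 2 (k=15): L=73 R=193
Round 3 (k=43): L=193 R=59
Round 4 (k=40): L=59 R=254
Round 5 (k=12): L=254 R=212
Round 6 (k=3): L=212 R=125

Answer: 143,73 73,193 193,59 59,254 254,212 212,125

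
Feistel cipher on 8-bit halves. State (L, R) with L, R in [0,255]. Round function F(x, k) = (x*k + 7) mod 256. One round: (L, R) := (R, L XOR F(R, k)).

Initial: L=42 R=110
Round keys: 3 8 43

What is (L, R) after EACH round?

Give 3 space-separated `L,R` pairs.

Round 1 (k=3): L=110 R=123
Round 2 (k=8): L=123 R=177
Round 3 (k=43): L=177 R=185

Answer: 110,123 123,177 177,185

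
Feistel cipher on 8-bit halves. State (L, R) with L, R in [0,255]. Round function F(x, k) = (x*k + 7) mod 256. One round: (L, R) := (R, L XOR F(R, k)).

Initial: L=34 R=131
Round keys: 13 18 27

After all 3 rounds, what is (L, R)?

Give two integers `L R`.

Answer: 92 55

Derivation:
Round 1 (k=13): L=131 R=140
Round 2 (k=18): L=140 R=92
Round 3 (k=27): L=92 R=55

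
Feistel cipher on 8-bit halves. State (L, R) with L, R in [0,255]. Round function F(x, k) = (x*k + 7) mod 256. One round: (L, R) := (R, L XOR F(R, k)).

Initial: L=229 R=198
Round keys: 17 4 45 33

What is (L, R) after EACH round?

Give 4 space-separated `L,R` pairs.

Round 1 (k=17): L=198 R=200
Round 2 (k=4): L=200 R=225
Round 3 (k=45): L=225 R=92
Round 4 (k=33): L=92 R=2

Answer: 198,200 200,225 225,92 92,2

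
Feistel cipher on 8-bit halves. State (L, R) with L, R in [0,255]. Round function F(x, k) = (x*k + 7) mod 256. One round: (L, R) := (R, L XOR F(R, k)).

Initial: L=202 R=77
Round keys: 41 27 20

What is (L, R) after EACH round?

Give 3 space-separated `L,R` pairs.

Round 1 (k=41): L=77 R=150
Round 2 (k=27): L=150 R=148
Round 3 (k=20): L=148 R=1

Answer: 77,150 150,148 148,1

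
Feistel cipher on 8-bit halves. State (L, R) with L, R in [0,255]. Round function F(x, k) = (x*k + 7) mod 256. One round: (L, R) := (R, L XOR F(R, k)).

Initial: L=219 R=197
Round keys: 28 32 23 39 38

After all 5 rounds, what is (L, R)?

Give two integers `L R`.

Round 1 (k=28): L=197 R=72
Round 2 (k=32): L=72 R=194
Round 3 (k=23): L=194 R=61
Round 4 (k=39): L=61 R=144
Round 5 (k=38): L=144 R=90

Answer: 144 90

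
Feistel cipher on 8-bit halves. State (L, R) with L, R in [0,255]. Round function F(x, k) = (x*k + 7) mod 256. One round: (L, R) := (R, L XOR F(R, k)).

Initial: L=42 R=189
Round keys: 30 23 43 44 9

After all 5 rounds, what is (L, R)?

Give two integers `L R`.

Round 1 (k=30): L=189 R=7
Round 2 (k=23): L=7 R=21
Round 3 (k=43): L=21 R=137
Round 4 (k=44): L=137 R=134
Round 5 (k=9): L=134 R=52

Answer: 134 52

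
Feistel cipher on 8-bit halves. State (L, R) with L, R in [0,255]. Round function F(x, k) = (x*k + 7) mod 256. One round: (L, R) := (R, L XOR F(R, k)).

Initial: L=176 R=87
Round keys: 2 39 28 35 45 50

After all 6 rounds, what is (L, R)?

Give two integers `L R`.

Round 1 (k=2): L=87 R=5
Round 2 (k=39): L=5 R=157
Round 3 (k=28): L=157 R=54
Round 4 (k=35): L=54 R=244
Round 5 (k=45): L=244 R=221
Round 6 (k=50): L=221 R=197

Answer: 221 197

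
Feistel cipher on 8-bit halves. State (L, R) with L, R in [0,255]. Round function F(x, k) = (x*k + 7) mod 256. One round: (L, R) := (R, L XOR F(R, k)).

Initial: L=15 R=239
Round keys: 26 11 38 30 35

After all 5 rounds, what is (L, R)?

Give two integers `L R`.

Round 1 (k=26): L=239 R=66
Round 2 (k=11): L=66 R=50
Round 3 (k=38): L=50 R=49
Round 4 (k=30): L=49 R=247
Round 5 (k=35): L=247 R=253

Answer: 247 253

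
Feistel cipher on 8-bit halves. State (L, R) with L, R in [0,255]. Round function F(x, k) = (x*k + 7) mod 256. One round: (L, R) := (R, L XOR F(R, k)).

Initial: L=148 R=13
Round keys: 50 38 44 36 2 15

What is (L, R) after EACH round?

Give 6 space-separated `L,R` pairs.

Round 1 (k=50): L=13 R=5
Round 2 (k=38): L=5 R=200
Round 3 (k=44): L=200 R=98
Round 4 (k=36): L=98 R=7
Round 5 (k=2): L=7 R=119
Round 6 (k=15): L=119 R=7

Answer: 13,5 5,200 200,98 98,7 7,119 119,7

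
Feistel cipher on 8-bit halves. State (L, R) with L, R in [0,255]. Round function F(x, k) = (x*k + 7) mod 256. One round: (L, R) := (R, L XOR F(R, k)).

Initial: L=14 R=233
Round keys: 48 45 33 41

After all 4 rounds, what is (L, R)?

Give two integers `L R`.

Round 1 (k=48): L=233 R=185
Round 2 (k=45): L=185 R=101
Round 3 (k=33): L=101 R=181
Round 4 (k=41): L=181 R=97

Answer: 181 97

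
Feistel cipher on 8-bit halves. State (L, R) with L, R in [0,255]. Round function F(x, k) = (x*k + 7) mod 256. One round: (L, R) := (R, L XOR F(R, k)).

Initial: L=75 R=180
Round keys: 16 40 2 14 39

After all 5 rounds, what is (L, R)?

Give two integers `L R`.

Round 1 (k=16): L=180 R=12
Round 2 (k=40): L=12 R=83
Round 3 (k=2): L=83 R=161
Round 4 (k=14): L=161 R=134
Round 5 (k=39): L=134 R=208

Answer: 134 208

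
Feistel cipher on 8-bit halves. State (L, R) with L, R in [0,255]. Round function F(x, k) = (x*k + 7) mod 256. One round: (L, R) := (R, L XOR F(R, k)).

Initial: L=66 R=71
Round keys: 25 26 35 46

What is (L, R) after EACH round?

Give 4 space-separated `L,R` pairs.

Round 1 (k=25): L=71 R=180
Round 2 (k=26): L=180 R=8
Round 3 (k=35): L=8 R=171
Round 4 (k=46): L=171 R=201

Answer: 71,180 180,8 8,171 171,201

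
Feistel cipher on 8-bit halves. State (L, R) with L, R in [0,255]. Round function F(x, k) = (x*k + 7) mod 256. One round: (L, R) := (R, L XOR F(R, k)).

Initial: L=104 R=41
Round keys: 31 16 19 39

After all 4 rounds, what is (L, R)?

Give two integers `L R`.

Answer: 71 150

Derivation:
Round 1 (k=31): L=41 R=150
Round 2 (k=16): L=150 R=78
Round 3 (k=19): L=78 R=71
Round 4 (k=39): L=71 R=150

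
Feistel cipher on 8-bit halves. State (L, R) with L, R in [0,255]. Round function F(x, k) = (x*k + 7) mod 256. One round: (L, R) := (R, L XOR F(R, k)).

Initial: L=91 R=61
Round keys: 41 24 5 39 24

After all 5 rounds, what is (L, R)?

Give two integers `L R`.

Round 1 (k=41): L=61 R=151
Round 2 (k=24): L=151 R=18
Round 3 (k=5): L=18 R=246
Round 4 (k=39): L=246 R=147
Round 5 (k=24): L=147 R=57

Answer: 147 57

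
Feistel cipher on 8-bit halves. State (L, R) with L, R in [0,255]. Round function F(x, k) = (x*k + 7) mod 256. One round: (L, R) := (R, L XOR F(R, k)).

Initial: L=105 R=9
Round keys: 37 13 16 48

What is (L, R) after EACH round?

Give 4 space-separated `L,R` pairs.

Answer: 9,61 61,41 41,170 170,206

Derivation:
Round 1 (k=37): L=9 R=61
Round 2 (k=13): L=61 R=41
Round 3 (k=16): L=41 R=170
Round 4 (k=48): L=170 R=206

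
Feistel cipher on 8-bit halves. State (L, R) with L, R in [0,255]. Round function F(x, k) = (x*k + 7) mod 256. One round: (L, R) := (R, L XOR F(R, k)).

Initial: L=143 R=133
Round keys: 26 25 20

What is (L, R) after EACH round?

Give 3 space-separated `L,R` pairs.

Answer: 133,6 6,24 24,225

Derivation:
Round 1 (k=26): L=133 R=6
Round 2 (k=25): L=6 R=24
Round 3 (k=20): L=24 R=225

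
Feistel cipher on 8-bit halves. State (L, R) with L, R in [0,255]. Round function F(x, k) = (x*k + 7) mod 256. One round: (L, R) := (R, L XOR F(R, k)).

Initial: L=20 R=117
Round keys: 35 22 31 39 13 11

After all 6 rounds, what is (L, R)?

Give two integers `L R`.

Round 1 (k=35): L=117 R=18
Round 2 (k=22): L=18 R=230
Round 3 (k=31): L=230 R=243
Round 4 (k=39): L=243 R=234
Round 5 (k=13): L=234 R=26
Round 6 (k=11): L=26 R=207

Answer: 26 207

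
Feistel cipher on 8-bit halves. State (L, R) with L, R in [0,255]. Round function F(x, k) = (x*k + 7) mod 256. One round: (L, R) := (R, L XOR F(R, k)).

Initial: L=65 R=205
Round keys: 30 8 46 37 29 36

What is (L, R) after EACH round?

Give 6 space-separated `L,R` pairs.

Answer: 205,76 76,170 170,223 223,232 232,144 144,175

Derivation:
Round 1 (k=30): L=205 R=76
Round 2 (k=8): L=76 R=170
Round 3 (k=46): L=170 R=223
Round 4 (k=37): L=223 R=232
Round 5 (k=29): L=232 R=144
Round 6 (k=36): L=144 R=175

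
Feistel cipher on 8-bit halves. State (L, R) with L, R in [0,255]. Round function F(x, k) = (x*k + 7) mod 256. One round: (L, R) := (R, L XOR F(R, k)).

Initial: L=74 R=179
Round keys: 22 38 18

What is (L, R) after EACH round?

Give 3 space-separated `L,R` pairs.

Round 1 (k=22): L=179 R=35
Round 2 (k=38): L=35 R=138
Round 3 (k=18): L=138 R=152

Answer: 179,35 35,138 138,152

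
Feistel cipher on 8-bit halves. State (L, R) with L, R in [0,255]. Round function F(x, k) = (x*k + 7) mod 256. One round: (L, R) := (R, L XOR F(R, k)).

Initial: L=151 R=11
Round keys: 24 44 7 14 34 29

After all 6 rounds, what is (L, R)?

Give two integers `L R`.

Answer: 194 220

Derivation:
Round 1 (k=24): L=11 R=152
Round 2 (k=44): L=152 R=44
Round 3 (k=7): L=44 R=163
Round 4 (k=14): L=163 R=221
Round 5 (k=34): L=221 R=194
Round 6 (k=29): L=194 R=220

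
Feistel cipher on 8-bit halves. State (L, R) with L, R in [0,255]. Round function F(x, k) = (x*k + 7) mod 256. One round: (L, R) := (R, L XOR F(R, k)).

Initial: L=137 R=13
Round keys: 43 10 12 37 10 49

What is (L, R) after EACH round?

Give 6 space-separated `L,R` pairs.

Round 1 (k=43): L=13 R=191
Round 2 (k=10): L=191 R=112
Round 3 (k=12): L=112 R=248
Round 4 (k=37): L=248 R=175
Round 5 (k=10): L=175 R=37
Round 6 (k=49): L=37 R=179

Answer: 13,191 191,112 112,248 248,175 175,37 37,179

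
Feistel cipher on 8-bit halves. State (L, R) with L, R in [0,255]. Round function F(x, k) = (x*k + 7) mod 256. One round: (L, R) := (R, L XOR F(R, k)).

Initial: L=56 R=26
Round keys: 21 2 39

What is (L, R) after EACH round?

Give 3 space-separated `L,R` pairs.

Answer: 26,17 17,51 51,221

Derivation:
Round 1 (k=21): L=26 R=17
Round 2 (k=2): L=17 R=51
Round 3 (k=39): L=51 R=221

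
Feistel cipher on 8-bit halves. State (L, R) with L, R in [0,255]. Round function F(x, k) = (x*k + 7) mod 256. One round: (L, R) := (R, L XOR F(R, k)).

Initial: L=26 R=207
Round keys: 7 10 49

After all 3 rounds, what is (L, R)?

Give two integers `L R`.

Answer: 100 129

Derivation:
Round 1 (k=7): L=207 R=170
Round 2 (k=10): L=170 R=100
Round 3 (k=49): L=100 R=129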